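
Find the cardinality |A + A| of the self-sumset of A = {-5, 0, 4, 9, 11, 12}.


A + A = {a + a' : a, a' ∈ A}; |A| = 6.
General bounds: 2|A| - 1 ≤ |A + A| ≤ |A|(|A|+1)/2, i.e. 11 ≤ |A + A| ≤ 21.
Lower bound 2|A|-1 is attained iff A is an arithmetic progression.
Enumerate sums a + a' for a ≤ a' (symmetric, so this suffices):
a = -5: -5+-5=-10, -5+0=-5, -5+4=-1, -5+9=4, -5+11=6, -5+12=7
a = 0: 0+0=0, 0+4=4, 0+9=9, 0+11=11, 0+12=12
a = 4: 4+4=8, 4+9=13, 4+11=15, 4+12=16
a = 9: 9+9=18, 9+11=20, 9+12=21
a = 11: 11+11=22, 11+12=23
a = 12: 12+12=24
Distinct sums: {-10, -5, -1, 0, 4, 6, 7, 8, 9, 11, 12, 13, 15, 16, 18, 20, 21, 22, 23, 24}
|A + A| = 20

|A + A| = 20


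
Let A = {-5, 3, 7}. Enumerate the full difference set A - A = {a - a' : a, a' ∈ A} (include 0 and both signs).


A - A = {a - a' : a, a' ∈ A}.
Compute a - a' for each ordered pair (a, a'):
a = -5: -5--5=0, -5-3=-8, -5-7=-12
a = 3: 3--5=8, 3-3=0, 3-7=-4
a = 7: 7--5=12, 7-3=4, 7-7=0
Collecting distinct values (and noting 0 appears from a-a):
A - A = {-12, -8, -4, 0, 4, 8, 12}
|A - A| = 7

A - A = {-12, -8, -4, 0, 4, 8, 12}


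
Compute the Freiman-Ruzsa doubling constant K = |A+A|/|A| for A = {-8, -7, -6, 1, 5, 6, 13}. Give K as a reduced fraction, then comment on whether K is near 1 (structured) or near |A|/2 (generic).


|A| = 7.
Compute A + A by enumerating all 49 pairs.
A + A = {-16, -15, -14, -13, -12, -7, -6, -5, -3, -2, -1, 0, 2, 5, 6, 7, 10, 11, 12, 14, 18, 19, 26}, so |A + A| = 23.
K = |A + A| / |A| = 23/7 (already in lowest terms) ≈ 3.2857.
Reference: AP of size 7 gives K = 13/7 ≈ 1.8571; a fully generic set of size 7 gives K ≈ 4.0000.

|A| = 7, |A + A| = 23, K = 23/7.


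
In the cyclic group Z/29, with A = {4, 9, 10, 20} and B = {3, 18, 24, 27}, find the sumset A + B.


Work in Z/29Z: reduce every sum a + b modulo 29.
Enumerate all 16 pairs:
a = 4: 4+3=7, 4+18=22, 4+24=28, 4+27=2
a = 9: 9+3=12, 9+18=27, 9+24=4, 9+27=7
a = 10: 10+3=13, 10+18=28, 10+24=5, 10+27=8
a = 20: 20+3=23, 20+18=9, 20+24=15, 20+27=18
Distinct residues collected: {2, 4, 5, 7, 8, 9, 12, 13, 15, 18, 22, 23, 27, 28}
|A + B| = 14 (out of 29 total residues).

A + B = {2, 4, 5, 7, 8, 9, 12, 13, 15, 18, 22, 23, 27, 28}


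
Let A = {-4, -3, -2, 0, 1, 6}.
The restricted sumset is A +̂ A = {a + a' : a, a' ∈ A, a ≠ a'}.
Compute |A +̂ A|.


Restricted sumset: A +̂ A = {a + a' : a ∈ A, a' ∈ A, a ≠ a'}.
Equivalently, take A + A and drop any sum 2a that is achievable ONLY as a + a for a ∈ A (i.e. sums representable only with equal summands).
Enumerate pairs (a, a') with a < a' (symmetric, so each unordered pair gives one sum; this covers all a ≠ a'):
  -4 + -3 = -7
  -4 + -2 = -6
  -4 + 0 = -4
  -4 + 1 = -3
  -4 + 6 = 2
  -3 + -2 = -5
  -3 + 0 = -3
  -3 + 1 = -2
  -3 + 6 = 3
  -2 + 0 = -2
  -2 + 1 = -1
  -2 + 6 = 4
  0 + 1 = 1
  0 + 6 = 6
  1 + 6 = 7
Collected distinct sums: {-7, -6, -5, -4, -3, -2, -1, 1, 2, 3, 4, 6, 7}
|A +̂ A| = 13
(Reference bound: |A +̂ A| ≥ 2|A| - 3 for |A| ≥ 2, with |A| = 6 giving ≥ 9.)

|A +̂ A| = 13


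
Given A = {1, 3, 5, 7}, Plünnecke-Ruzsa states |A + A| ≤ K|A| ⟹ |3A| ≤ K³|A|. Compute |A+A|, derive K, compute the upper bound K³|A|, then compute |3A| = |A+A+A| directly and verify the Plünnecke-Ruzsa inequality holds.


|A| = 4.
Step 1: Compute A + A by enumerating all 16 pairs.
A + A = {2, 4, 6, 8, 10, 12, 14}, so |A + A| = 7.
Step 2: Doubling constant K = |A + A|/|A| = 7/4 = 7/4 ≈ 1.7500.
Step 3: Plünnecke-Ruzsa gives |3A| ≤ K³·|A| = (1.7500)³ · 4 ≈ 21.4375.
Step 4: Compute 3A = A + A + A directly by enumerating all triples (a,b,c) ∈ A³; |3A| = 10.
Step 5: Check 10 ≤ 21.4375? Yes ✓.

K = 7/4, Plünnecke-Ruzsa bound K³|A| ≈ 21.4375, |3A| = 10, inequality holds.


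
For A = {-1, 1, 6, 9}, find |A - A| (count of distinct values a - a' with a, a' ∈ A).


A - A = {a - a' : a, a' ∈ A}; |A| = 4.
Bounds: 2|A|-1 ≤ |A - A| ≤ |A|² - |A| + 1, i.e. 7 ≤ |A - A| ≤ 13.
Note: 0 ∈ A - A always (from a - a). The set is symmetric: if d ∈ A - A then -d ∈ A - A.
Enumerate nonzero differences d = a - a' with a > a' (then include -d):
Positive differences: {2, 3, 5, 7, 8, 10}
Full difference set: {0} ∪ (positive diffs) ∪ (negative diffs).
|A - A| = 1 + 2·6 = 13 (matches direct enumeration: 13).

|A - A| = 13


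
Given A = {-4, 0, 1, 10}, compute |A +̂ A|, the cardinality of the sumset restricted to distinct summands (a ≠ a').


Restricted sumset: A +̂ A = {a + a' : a ∈ A, a' ∈ A, a ≠ a'}.
Equivalently, take A + A and drop any sum 2a that is achievable ONLY as a + a for a ∈ A (i.e. sums representable only with equal summands).
Enumerate pairs (a, a') with a < a' (symmetric, so each unordered pair gives one sum; this covers all a ≠ a'):
  -4 + 0 = -4
  -4 + 1 = -3
  -4 + 10 = 6
  0 + 1 = 1
  0 + 10 = 10
  1 + 10 = 11
Collected distinct sums: {-4, -3, 1, 6, 10, 11}
|A +̂ A| = 6
(Reference bound: |A +̂ A| ≥ 2|A| - 3 for |A| ≥ 2, with |A| = 4 giving ≥ 5.)

|A +̂ A| = 6


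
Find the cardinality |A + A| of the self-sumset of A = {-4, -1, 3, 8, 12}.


A + A = {a + a' : a, a' ∈ A}; |A| = 5.
General bounds: 2|A| - 1 ≤ |A + A| ≤ |A|(|A|+1)/2, i.e. 9 ≤ |A + A| ≤ 15.
Lower bound 2|A|-1 is attained iff A is an arithmetic progression.
Enumerate sums a + a' for a ≤ a' (symmetric, so this suffices):
a = -4: -4+-4=-8, -4+-1=-5, -4+3=-1, -4+8=4, -4+12=8
a = -1: -1+-1=-2, -1+3=2, -1+8=7, -1+12=11
a = 3: 3+3=6, 3+8=11, 3+12=15
a = 8: 8+8=16, 8+12=20
a = 12: 12+12=24
Distinct sums: {-8, -5, -2, -1, 2, 4, 6, 7, 8, 11, 15, 16, 20, 24}
|A + A| = 14

|A + A| = 14


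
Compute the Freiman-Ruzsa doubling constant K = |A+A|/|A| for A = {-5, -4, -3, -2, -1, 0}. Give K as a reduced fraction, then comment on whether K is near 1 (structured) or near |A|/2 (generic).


|A| = 6.
Compute A + A by enumerating all 36 pairs.
A + A = {-10, -9, -8, -7, -6, -5, -4, -3, -2, -1, 0}, so |A + A| = 11.
K = |A + A| / |A| = 11/6 (already in lowest terms) ≈ 1.8333.
Reference: AP of size 6 gives K = 11/6 ≈ 1.8333; a fully generic set of size 6 gives K ≈ 3.5000.

|A| = 6, |A + A| = 11, K = 11/6.


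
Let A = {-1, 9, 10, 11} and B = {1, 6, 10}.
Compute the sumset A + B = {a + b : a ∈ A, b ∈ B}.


A + B = {a + b : a ∈ A, b ∈ B}.
Enumerate all |A|·|B| = 4·3 = 12 pairs (a, b) and collect distinct sums.
a = -1: -1+1=0, -1+6=5, -1+10=9
a = 9: 9+1=10, 9+6=15, 9+10=19
a = 10: 10+1=11, 10+6=16, 10+10=20
a = 11: 11+1=12, 11+6=17, 11+10=21
Collecting distinct sums: A + B = {0, 5, 9, 10, 11, 12, 15, 16, 17, 19, 20, 21}
|A + B| = 12

A + B = {0, 5, 9, 10, 11, 12, 15, 16, 17, 19, 20, 21}


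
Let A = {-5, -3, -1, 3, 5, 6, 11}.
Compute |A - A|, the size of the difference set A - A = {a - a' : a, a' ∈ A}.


A - A = {a - a' : a, a' ∈ A}; |A| = 7.
Bounds: 2|A|-1 ≤ |A - A| ≤ |A|² - |A| + 1, i.e. 13 ≤ |A - A| ≤ 43.
Note: 0 ∈ A - A always (from a - a). The set is symmetric: if d ∈ A - A then -d ∈ A - A.
Enumerate nonzero differences d = a - a' with a > a' (then include -d):
Positive differences: {1, 2, 3, 4, 5, 6, 7, 8, 9, 10, 11, 12, 14, 16}
Full difference set: {0} ∪ (positive diffs) ∪ (negative diffs).
|A - A| = 1 + 2·14 = 29 (matches direct enumeration: 29).

|A - A| = 29


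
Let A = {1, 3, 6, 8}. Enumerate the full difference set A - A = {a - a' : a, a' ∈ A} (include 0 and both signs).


A - A = {a - a' : a, a' ∈ A}.
Compute a - a' for each ordered pair (a, a'):
a = 1: 1-1=0, 1-3=-2, 1-6=-5, 1-8=-7
a = 3: 3-1=2, 3-3=0, 3-6=-3, 3-8=-5
a = 6: 6-1=5, 6-3=3, 6-6=0, 6-8=-2
a = 8: 8-1=7, 8-3=5, 8-6=2, 8-8=0
Collecting distinct values (and noting 0 appears from a-a):
A - A = {-7, -5, -3, -2, 0, 2, 3, 5, 7}
|A - A| = 9

A - A = {-7, -5, -3, -2, 0, 2, 3, 5, 7}


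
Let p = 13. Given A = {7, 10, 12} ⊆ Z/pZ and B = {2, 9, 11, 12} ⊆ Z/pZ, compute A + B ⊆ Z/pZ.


Work in Z/13Z: reduce every sum a + b modulo 13.
Enumerate all 12 pairs:
a = 7: 7+2=9, 7+9=3, 7+11=5, 7+12=6
a = 10: 10+2=12, 10+9=6, 10+11=8, 10+12=9
a = 12: 12+2=1, 12+9=8, 12+11=10, 12+12=11
Distinct residues collected: {1, 3, 5, 6, 8, 9, 10, 11, 12}
|A + B| = 9 (out of 13 total residues).

A + B = {1, 3, 5, 6, 8, 9, 10, 11, 12}


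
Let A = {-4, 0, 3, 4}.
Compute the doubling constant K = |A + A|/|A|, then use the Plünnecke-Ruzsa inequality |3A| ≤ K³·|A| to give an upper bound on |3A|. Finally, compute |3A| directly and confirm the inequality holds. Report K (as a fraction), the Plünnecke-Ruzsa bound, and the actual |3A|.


|A| = 4.
Step 1: Compute A + A by enumerating all 16 pairs.
A + A = {-8, -4, -1, 0, 3, 4, 6, 7, 8}, so |A + A| = 9.
Step 2: Doubling constant K = |A + A|/|A| = 9/4 = 9/4 ≈ 2.2500.
Step 3: Plünnecke-Ruzsa gives |3A| ≤ K³·|A| = (2.2500)³ · 4 ≈ 45.5625.
Step 4: Compute 3A = A + A + A directly by enumerating all triples (a,b,c) ∈ A³; |3A| = 16.
Step 5: Check 16 ≤ 45.5625? Yes ✓.

K = 9/4, Plünnecke-Ruzsa bound K³|A| ≈ 45.5625, |3A| = 16, inequality holds.


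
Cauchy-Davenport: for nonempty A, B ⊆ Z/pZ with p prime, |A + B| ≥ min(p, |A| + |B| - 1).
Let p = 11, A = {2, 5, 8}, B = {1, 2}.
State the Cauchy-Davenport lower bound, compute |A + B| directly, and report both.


Cauchy-Davenport: |A + B| ≥ min(p, |A| + |B| - 1) for A, B nonempty in Z/pZ.
|A| = 3, |B| = 2, p = 11.
CD lower bound = min(11, 3 + 2 - 1) = min(11, 4) = 4.
Compute A + B mod 11 directly:
a = 2: 2+1=3, 2+2=4
a = 5: 5+1=6, 5+2=7
a = 8: 8+1=9, 8+2=10
A + B = {3, 4, 6, 7, 9, 10}, so |A + B| = 6.
Verify: 6 ≥ 4? Yes ✓.

CD lower bound = 4, actual |A + B| = 6.


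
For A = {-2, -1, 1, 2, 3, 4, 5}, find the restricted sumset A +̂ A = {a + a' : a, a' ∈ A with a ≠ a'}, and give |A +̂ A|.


Restricted sumset: A +̂ A = {a + a' : a ∈ A, a' ∈ A, a ≠ a'}.
Equivalently, take A + A and drop any sum 2a that is achievable ONLY as a + a for a ∈ A (i.e. sums representable only with equal summands).
Enumerate pairs (a, a') with a < a' (symmetric, so each unordered pair gives one sum; this covers all a ≠ a'):
  -2 + -1 = -3
  -2 + 1 = -1
  -2 + 2 = 0
  -2 + 3 = 1
  -2 + 4 = 2
  -2 + 5 = 3
  -1 + 1 = 0
  -1 + 2 = 1
  -1 + 3 = 2
  -1 + 4 = 3
  -1 + 5 = 4
  1 + 2 = 3
  1 + 3 = 4
  1 + 4 = 5
  1 + 5 = 6
  2 + 3 = 5
  2 + 4 = 6
  2 + 5 = 7
  3 + 4 = 7
  3 + 5 = 8
  4 + 5 = 9
Collected distinct sums: {-3, -1, 0, 1, 2, 3, 4, 5, 6, 7, 8, 9}
|A +̂ A| = 12
(Reference bound: |A +̂ A| ≥ 2|A| - 3 for |A| ≥ 2, with |A| = 7 giving ≥ 11.)

|A +̂ A| = 12


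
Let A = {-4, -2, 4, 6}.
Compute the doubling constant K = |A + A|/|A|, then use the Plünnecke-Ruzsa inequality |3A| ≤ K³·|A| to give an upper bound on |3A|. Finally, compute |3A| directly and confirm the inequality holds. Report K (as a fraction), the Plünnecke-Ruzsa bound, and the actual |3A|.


|A| = 4.
Step 1: Compute A + A by enumerating all 16 pairs.
A + A = {-8, -6, -4, 0, 2, 4, 8, 10, 12}, so |A + A| = 9.
Step 2: Doubling constant K = |A + A|/|A| = 9/4 = 9/4 ≈ 2.2500.
Step 3: Plünnecke-Ruzsa gives |3A| ≤ K³·|A| = (2.2500)³ · 4 ≈ 45.5625.
Step 4: Compute 3A = A + A + A directly by enumerating all triples (a,b,c) ∈ A³; |3A| = 16.
Step 5: Check 16 ≤ 45.5625? Yes ✓.

K = 9/4, Plünnecke-Ruzsa bound K³|A| ≈ 45.5625, |3A| = 16, inequality holds.


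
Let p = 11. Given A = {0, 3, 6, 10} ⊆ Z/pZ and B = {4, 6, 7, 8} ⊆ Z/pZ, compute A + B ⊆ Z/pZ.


Work in Z/11Z: reduce every sum a + b modulo 11.
Enumerate all 16 pairs:
a = 0: 0+4=4, 0+6=6, 0+7=7, 0+8=8
a = 3: 3+4=7, 3+6=9, 3+7=10, 3+8=0
a = 6: 6+4=10, 6+6=1, 6+7=2, 6+8=3
a = 10: 10+4=3, 10+6=5, 10+7=6, 10+8=7
Distinct residues collected: {0, 1, 2, 3, 4, 5, 6, 7, 8, 9, 10}
|A + B| = 11 (out of 11 total residues).

A + B = {0, 1, 2, 3, 4, 5, 6, 7, 8, 9, 10}


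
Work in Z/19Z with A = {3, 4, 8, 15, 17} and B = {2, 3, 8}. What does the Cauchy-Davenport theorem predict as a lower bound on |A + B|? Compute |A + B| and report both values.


Cauchy-Davenport: |A + B| ≥ min(p, |A| + |B| - 1) for A, B nonempty in Z/pZ.
|A| = 5, |B| = 3, p = 19.
CD lower bound = min(19, 5 + 3 - 1) = min(19, 7) = 7.
Compute A + B mod 19 directly:
a = 3: 3+2=5, 3+3=6, 3+8=11
a = 4: 4+2=6, 4+3=7, 4+8=12
a = 8: 8+2=10, 8+3=11, 8+8=16
a = 15: 15+2=17, 15+3=18, 15+8=4
a = 17: 17+2=0, 17+3=1, 17+8=6
A + B = {0, 1, 4, 5, 6, 7, 10, 11, 12, 16, 17, 18}, so |A + B| = 12.
Verify: 12 ≥ 7? Yes ✓.

CD lower bound = 7, actual |A + B| = 12.


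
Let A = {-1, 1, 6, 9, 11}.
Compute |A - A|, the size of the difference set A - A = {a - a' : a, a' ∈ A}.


A - A = {a - a' : a, a' ∈ A}; |A| = 5.
Bounds: 2|A|-1 ≤ |A - A| ≤ |A|² - |A| + 1, i.e. 9 ≤ |A - A| ≤ 21.
Note: 0 ∈ A - A always (from a - a). The set is symmetric: if d ∈ A - A then -d ∈ A - A.
Enumerate nonzero differences d = a - a' with a > a' (then include -d):
Positive differences: {2, 3, 5, 7, 8, 10, 12}
Full difference set: {0} ∪ (positive diffs) ∪ (negative diffs).
|A - A| = 1 + 2·7 = 15 (matches direct enumeration: 15).

|A - A| = 15


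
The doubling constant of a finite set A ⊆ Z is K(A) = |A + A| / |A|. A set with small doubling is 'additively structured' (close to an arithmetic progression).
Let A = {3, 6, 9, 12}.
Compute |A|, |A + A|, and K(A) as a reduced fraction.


|A| = 4.
Compute A + A by enumerating all 16 pairs.
A + A = {6, 9, 12, 15, 18, 21, 24}, so |A + A| = 7.
K = |A + A| / |A| = 7/4 (already in lowest terms) ≈ 1.7500.
Reference: AP of size 4 gives K = 7/4 ≈ 1.7500; a fully generic set of size 4 gives K ≈ 2.5000.

|A| = 4, |A + A| = 7, K = 7/4.


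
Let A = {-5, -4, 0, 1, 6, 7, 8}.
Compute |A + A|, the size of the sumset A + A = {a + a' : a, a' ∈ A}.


A + A = {a + a' : a, a' ∈ A}; |A| = 7.
General bounds: 2|A| - 1 ≤ |A + A| ≤ |A|(|A|+1)/2, i.e. 13 ≤ |A + A| ≤ 28.
Lower bound 2|A|-1 is attained iff A is an arithmetic progression.
Enumerate sums a + a' for a ≤ a' (symmetric, so this suffices):
a = -5: -5+-5=-10, -5+-4=-9, -5+0=-5, -5+1=-4, -5+6=1, -5+7=2, -5+8=3
a = -4: -4+-4=-8, -4+0=-4, -4+1=-3, -4+6=2, -4+7=3, -4+8=4
a = 0: 0+0=0, 0+1=1, 0+6=6, 0+7=7, 0+8=8
a = 1: 1+1=2, 1+6=7, 1+7=8, 1+8=9
a = 6: 6+6=12, 6+7=13, 6+8=14
a = 7: 7+7=14, 7+8=15
a = 8: 8+8=16
Distinct sums: {-10, -9, -8, -5, -4, -3, 0, 1, 2, 3, 4, 6, 7, 8, 9, 12, 13, 14, 15, 16}
|A + A| = 20

|A + A| = 20


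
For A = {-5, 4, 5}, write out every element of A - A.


A - A = {a - a' : a, a' ∈ A}.
Compute a - a' for each ordered pair (a, a'):
a = -5: -5--5=0, -5-4=-9, -5-5=-10
a = 4: 4--5=9, 4-4=0, 4-5=-1
a = 5: 5--5=10, 5-4=1, 5-5=0
Collecting distinct values (and noting 0 appears from a-a):
A - A = {-10, -9, -1, 0, 1, 9, 10}
|A - A| = 7

A - A = {-10, -9, -1, 0, 1, 9, 10}


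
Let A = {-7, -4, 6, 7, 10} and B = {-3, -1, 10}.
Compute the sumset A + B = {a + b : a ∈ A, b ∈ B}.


A + B = {a + b : a ∈ A, b ∈ B}.
Enumerate all |A|·|B| = 5·3 = 15 pairs (a, b) and collect distinct sums.
a = -7: -7+-3=-10, -7+-1=-8, -7+10=3
a = -4: -4+-3=-7, -4+-1=-5, -4+10=6
a = 6: 6+-3=3, 6+-1=5, 6+10=16
a = 7: 7+-3=4, 7+-1=6, 7+10=17
a = 10: 10+-3=7, 10+-1=9, 10+10=20
Collecting distinct sums: A + B = {-10, -8, -7, -5, 3, 4, 5, 6, 7, 9, 16, 17, 20}
|A + B| = 13

A + B = {-10, -8, -7, -5, 3, 4, 5, 6, 7, 9, 16, 17, 20}


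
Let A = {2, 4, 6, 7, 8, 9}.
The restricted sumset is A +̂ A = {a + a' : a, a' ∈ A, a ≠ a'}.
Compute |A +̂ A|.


Restricted sumset: A +̂ A = {a + a' : a ∈ A, a' ∈ A, a ≠ a'}.
Equivalently, take A + A and drop any sum 2a that is achievable ONLY as a + a for a ∈ A (i.e. sums representable only with equal summands).
Enumerate pairs (a, a') with a < a' (symmetric, so each unordered pair gives one sum; this covers all a ≠ a'):
  2 + 4 = 6
  2 + 6 = 8
  2 + 7 = 9
  2 + 8 = 10
  2 + 9 = 11
  4 + 6 = 10
  4 + 7 = 11
  4 + 8 = 12
  4 + 9 = 13
  6 + 7 = 13
  6 + 8 = 14
  6 + 9 = 15
  7 + 8 = 15
  7 + 9 = 16
  8 + 9 = 17
Collected distinct sums: {6, 8, 9, 10, 11, 12, 13, 14, 15, 16, 17}
|A +̂ A| = 11
(Reference bound: |A +̂ A| ≥ 2|A| - 3 for |A| ≥ 2, with |A| = 6 giving ≥ 9.)

|A +̂ A| = 11


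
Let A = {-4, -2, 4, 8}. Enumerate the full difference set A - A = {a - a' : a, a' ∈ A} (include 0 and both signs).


A - A = {a - a' : a, a' ∈ A}.
Compute a - a' for each ordered pair (a, a'):
a = -4: -4--4=0, -4--2=-2, -4-4=-8, -4-8=-12
a = -2: -2--4=2, -2--2=0, -2-4=-6, -2-8=-10
a = 4: 4--4=8, 4--2=6, 4-4=0, 4-8=-4
a = 8: 8--4=12, 8--2=10, 8-4=4, 8-8=0
Collecting distinct values (and noting 0 appears from a-a):
A - A = {-12, -10, -8, -6, -4, -2, 0, 2, 4, 6, 8, 10, 12}
|A - A| = 13

A - A = {-12, -10, -8, -6, -4, -2, 0, 2, 4, 6, 8, 10, 12}


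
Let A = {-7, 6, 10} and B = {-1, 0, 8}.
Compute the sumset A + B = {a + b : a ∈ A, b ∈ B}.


A + B = {a + b : a ∈ A, b ∈ B}.
Enumerate all |A|·|B| = 3·3 = 9 pairs (a, b) and collect distinct sums.
a = -7: -7+-1=-8, -7+0=-7, -7+8=1
a = 6: 6+-1=5, 6+0=6, 6+8=14
a = 10: 10+-1=9, 10+0=10, 10+8=18
Collecting distinct sums: A + B = {-8, -7, 1, 5, 6, 9, 10, 14, 18}
|A + B| = 9

A + B = {-8, -7, 1, 5, 6, 9, 10, 14, 18}


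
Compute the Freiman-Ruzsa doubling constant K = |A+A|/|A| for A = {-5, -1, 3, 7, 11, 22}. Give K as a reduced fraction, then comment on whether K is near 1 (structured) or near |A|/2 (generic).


|A| = 6.
Compute A + A by enumerating all 36 pairs.
A + A = {-10, -6, -2, 2, 6, 10, 14, 17, 18, 21, 22, 25, 29, 33, 44}, so |A + A| = 15.
K = |A + A| / |A| = 15/6 = 5/2 ≈ 2.5000.
Reference: AP of size 6 gives K = 11/6 ≈ 1.8333; a fully generic set of size 6 gives K ≈ 3.5000.

|A| = 6, |A + A| = 15, K = 15/6 = 5/2.


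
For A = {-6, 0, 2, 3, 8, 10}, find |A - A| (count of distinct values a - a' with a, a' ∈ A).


A - A = {a - a' : a, a' ∈ A}; |A| = 6.
Bounds: 2|A|-1 ≤ |A - A| ≤ |A|² - |A| + 1, i.e. 11 ≤ |A - A| ≤ 31.
Note: 0 ∈ A - A always (from a - a). The set is symmetric: if d ∈ A - A then -d ∈ A - A.
Enumerate nonzero differences d = a - a' with a > a' (then include -d):
Positive differences: {1, 2, 3, 5, 6, 7, 8, 9, 10, 14, 16}
Full difference set: {0} ∪ (positive diffs) ∪ (negative diffs).
|A - A| = 1 + 2·11 = 23 (matches direct enumeration: 23).

|A - A| = 23


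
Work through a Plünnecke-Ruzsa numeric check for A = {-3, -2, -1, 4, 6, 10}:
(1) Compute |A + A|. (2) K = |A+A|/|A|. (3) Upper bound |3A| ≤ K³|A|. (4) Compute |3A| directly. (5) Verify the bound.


|A| = 6.
Step 1: Compute A + A by enumerating all 36 pairs.
A + A = {-6, -5, -4, -3, -2, 1, 2, 3, 4, 5, 7, 8, 9, 10, 12, 14, 16, 20}, so |A + A| = 18.
Step 2: Doubling constant K = |A + A|/|A| = 18/6 = 18/6 ≈ 3.0000.
Step 3: Plünnecke-Ruzsa gives |3A| ≤ K³·|A| = (3.0000)³ · 6 ≈ 162.0000.
Step 4: Compute 3A = A + A + A directly by enumerating all triples (a,b,c) ∈ A³; |3A| = 34.
Step 5: Check 34 ≤ 162.0000? Yes ✓.

K = 18/6, Plünnecke-Ruzsa bound K³|A| ≈ 162.0000, |3A| = 34, inequality holds.


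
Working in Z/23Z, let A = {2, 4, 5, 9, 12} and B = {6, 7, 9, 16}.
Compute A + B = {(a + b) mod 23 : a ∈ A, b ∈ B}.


Work in Z/23Z: reduce every sum a + b modulo 23.
Enumerate all 20 pairs:
a = 2: 2+6=8, 2+7=9, 2+9=11, 2+16=18
a = 4: 4+6=10, 4+7=11, 4+9=13, 4+16=20
a = 5: 5+6=11, 5+7=12, 5+9=14, 5+16=21
a = 9: 9+6=15, 9+7=16, 9+9=18, 9+16=2
a = 12: 12+6=18, 12+7=19, 12+9=21, 12+16=5
Distinct residues collected: {2, 5, 8, 9, 10, 11, 12, 13, 14, 15, 16, 18, 19, 20, 21}
|A + B| = 15 (out of 23 total residues).

A + B = {2, 5, 8, 9, 10, 11, 12, 13, 14, 15, 16, 18, 19, 20, 21}


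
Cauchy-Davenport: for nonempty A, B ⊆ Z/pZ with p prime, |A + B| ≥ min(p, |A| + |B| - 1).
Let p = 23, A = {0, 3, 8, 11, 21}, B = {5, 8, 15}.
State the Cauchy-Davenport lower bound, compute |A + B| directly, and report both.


Cauchy-Davenport: |A + B| ≥ min(p, |A| + |B| - 1) for A, B nonempty in Z/pZ.
|A| = 5, |B| = 3, p = 23.
CD lower bound = min(23, 5 + 3 - 1) = min(23, 7) = 7.
Compute A + B mod 23 directly:
a = 0: 0+5=5, 0+8=8, 0+15=15
a = 3: 3+5=8, 3+8=11, 3+15=18
a = 8: 8+5=13, 8+8=16, 8+15=0
a = 11: 11+5=16, 11+8=19, 11+15=3
a = 21: 21+5=3, 21+8=6, 21+15=13
A + B = {0, 3, 5, 6, 8, 11, 13, 15, 16, 18, 19}, so |A + B| = 11.
Verify: 11 ≥ 7? Yes ✓.

CD lower bound = 7, actual |A + B| = 11.


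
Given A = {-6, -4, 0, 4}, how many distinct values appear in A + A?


A + A = {a + a' : a, a' ∈ A}; |A| = 4.
General bounds: 2|A| - 1 ≤ |A + A| ≤ |A|(|A|+1)/2, i.e. 7 ≤ |A + A| ≤ 10.
Lower bound 2|A|-1 is attained iff A is an arithmetic progression.
Enumerate sums a + a' for a ≤ a' (symmetric, so this suffices):
a = -6: -6+-6=-12, -6+-4=-10, -6+0=-6, -6+4=-2
a = -4: -4+-4=-8, -4+0=-4, -4+4=0
a = 0: 0+0=0, 0+4=4
a = 4: 4+4=8
Distinct sums: {-12, -10, -8, -6, -4, -2, 0, 4, 8}
|A + A| = 9

|A + A| = 9


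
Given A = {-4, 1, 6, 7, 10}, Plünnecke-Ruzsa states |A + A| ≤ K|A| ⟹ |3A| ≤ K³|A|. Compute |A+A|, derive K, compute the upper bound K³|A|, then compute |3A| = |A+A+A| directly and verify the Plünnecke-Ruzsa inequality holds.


|A| = 5.
Step 1: Compute A + A by enumerating all 25 pairs.
A + A = {-8, -3, 2, 3, 6, 7, 8, 11, 12, 13, 14, 16, 17, 20}, so |A + A| = 14.
Step 2: Doubling constant K = |A + A|/|A| = 14/5 = 14/5 ≈ 2.8000.
Step 3: Plünnecke-Ruzsa gives |3A| ≤ K³·|A| = (2.8000)³ · 5 ≈ 109.7600.
Step 4: Compute 3A = A + A + A directly by enumerating all triples (a,b,c) ∈ A³; |3A| = 27.
Step 5: Check 27 ≤ 109.7600? Yes ✓.

K = 14/5, Plünnecke-Ruzsa bound K³|A| ≈ 109.7600, |3A| = 27, inequality holds.


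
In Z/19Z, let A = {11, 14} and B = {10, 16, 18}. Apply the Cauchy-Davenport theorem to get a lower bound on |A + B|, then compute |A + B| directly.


Cauchy-Davenport: |A + B| ≥ min(p, |A| + |B| - 1) for A, B nonempty in Z/pZ.
|A| = 2, |B| = 3, p = 19.
CD lower bound = min(19, 2 + 3 - 1) = min(19, 4) = 4.
Compute A + B mod 19 directly:
a = 11: 11+10=2, 11+16=8, 11+18=10
a = 14: 14+10=5, 14+16=11, 14+18=13
A + B = {2, 5, 8, 10, 11, 13}, so |A + B| = 6.
Verify: 6 ≥ 4? Yes ✓.

CD lower bound = 4, actual |A + B| = 6.


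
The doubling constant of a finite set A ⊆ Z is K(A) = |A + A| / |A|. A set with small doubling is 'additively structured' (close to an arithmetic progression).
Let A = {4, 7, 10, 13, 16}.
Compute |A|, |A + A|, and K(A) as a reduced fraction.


|A| = 5.
Compute A + A by enumerating all 25 pairs.
A + A = {8, 11, 14, 17, 20, 23, 26, 29, 32}, so |A + A| = 9.
K = |A + A| / |A| = 9/5 (already in lowest terms) ≈ 1.8000.
Reference: AP of size 5 gives K = 9/5 ≈ 1.8000; a fully generic set of size 5 gives K ≈ 3.0000.

|A| = 5, |A + A| = 9, K = 9/5.


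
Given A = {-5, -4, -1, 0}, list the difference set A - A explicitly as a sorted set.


A - A = {a - a' : a, a' ∈ A}.
Compute a - a' for each ordered pair (a, a'):
a = -5: -5--5=0, -5--4=-1, -5--1=-4, -5-0=-5
a = -4: -4--5=1, -4--4=0, -4--1=-3, -4-0=-4
a = -1: -1--5=4, -1--4=3, -1--1=0, -1-0=-1
a = 0: 0--5=5, 0--4=4, 0--1=1, 0-0=0
Collecting distinct values (and noting 0 appears from a-a):
A - A = {-5, -4, -3, -1, 0, 1, 3, 4, 5}
|A - A| = 9

A - A = {-5, -4, -3, -1, 0, 1, 3, 4, 5}


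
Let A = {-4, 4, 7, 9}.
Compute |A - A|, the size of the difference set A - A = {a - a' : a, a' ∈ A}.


A - A = {a - a' : a, a' ∈ A}; |A| = 4.
Bounds: 2|A|-1 ≤ |A - A| ≤ |A|² - |A| + 1, i.e. 7 ≤ |A - A| ≤ 13.
Note: 0 ∈ A - A always (from a - a). The set is symmetric: if d ∈ A - A then -d ∈ A - A.
Enumerate nonzero differences d = a - a' with a > a' (then include -d):
Positive differences: {2, 3, 5, 8, 11, 13}
Full difference set: {0} ∪ (positive diffs) ∪ (negative diffs).
|A - A| = 1 + 2·6 = 13 (matches direct enumeration: 13).

|A - A| = 13


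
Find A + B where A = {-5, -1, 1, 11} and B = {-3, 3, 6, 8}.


A + B = {a + b : a ∈ A, b ∈ B}.
Enumerate all |A|·|B| = 4·4 = 16 pairs (a, b) and collect distinct sums.
a = -5: -5+-3=-8, -5+3=-2, -5+6=1, -5+8=3
a = -1: -1+-3=-4, -1+3=2, -1+6=5, -1+8=7
a = 1: 1+-3=-2, 1+3=4, 1+6=7, 1+8=9
a = 11: 11+-3=8, 11+3=14, 11+6=17, 11+8=19
Collecting distinct sums: A + B = {-8, -4, -2, 1, 2, 3, 4, 5, 7, 8, 9, 14, 17, 19}
|A + B| = 14

A + B = {-8, -4, -2, 1, 2, 3, 4, 5, 7, 8, 9, 14, 17, 19}


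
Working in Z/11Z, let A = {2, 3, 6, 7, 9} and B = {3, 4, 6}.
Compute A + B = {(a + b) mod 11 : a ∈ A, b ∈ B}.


Work in Z/11Z: reduce every sum a + b modulo 11.
Enumerate all 15 pairs:
a = 2: 2+3=5, 2+4=6, 2+6=8
a = 3: 3+3=6, 3+4=7, 3+6=9
a = 6: 6+3=9, 6+4=10, 6+6=1
a = 7: 7+3=10, 7+4=0, 7+6=2
a = 9: 9+3=1, 9+4=2, 9+6=4
Distinct residues collected: {0, 1, 2, 4, 5, 6, 7, 8, 9, 10}
|A + B| = 10 (out of 11 total residues).

A + B = {0, 1, 2, 4, 5, 6, 7, 8, 9, 10}


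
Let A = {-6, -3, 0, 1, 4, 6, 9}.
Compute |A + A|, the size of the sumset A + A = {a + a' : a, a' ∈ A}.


A + A = {a + a' : a, a' ∈ A}; |A| = 7.
General bounds: 2|A| - 1 ≤ |A + A| ≤ |A|(|A|+1)/2, i.e. 13 ≤ |A + A| ≤ 28.
Lower bound 2|A|-1 is attained iff A is an arithmetic progression.
Enumerate sums a + a' for a ≤ a' (symmetric, so this suffices):
a = -6: -6+-6=-12, -6+-3=-9, -6+0=-6, -6+1=-5, -6+4=-2, -6+6=0, -6+9=3
a = -3: -3+-3=-6, -3+0=-3, -3+1=-2, -3+4=1, -3+6=3, -3+9=6
a = 0: 0+0=0, 0+1=1, 0+4=4, 0+6=6, 0+9=9
a = 1: 1+1=2, 1+4=5, 1+6=7, 1+9=10
a = 4: 4+4=8, 4+6=10, 4+9=13
a = 6: 6+6=12, 6+9=15
a = 9: 9+9=18
Distinct sums: {-12, -9, -6, -5, -3, -2, 0, 1, 2, 3, 4, 5, 6, 7, 8, 9, 10, 12, 13, 15, 18}
|A + A| = 21

|A + A| = 21


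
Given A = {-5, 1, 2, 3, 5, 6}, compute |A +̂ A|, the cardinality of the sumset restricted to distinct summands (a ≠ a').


Restricted sumset: A +̂ A = {a + a' : a ∈ A, a' ∈ A, a ≠ a'}.
Equivalently, take A + A and drop any sum 2a that is achievable ONLY as a + a for a ∈ A (i.e. sums representable only with equal summands).
Enumerate pairs (a, a') with a < a' (symmetric, so each unordered pair gives one sum; this covers all a ≠ a'):
  -5 + 1 = -4
  -5 + 2 = -3
  -5 + 3 = -2
  -5 + 5 = 0
  -5 + 6 = 1
  1 + 2 = 3
  1 + 3 = 4
  1 + 5 = 6
  1 + 6 = 7
  2 + 3 = 5
  2 + 5 = 7
  2 + 6 = 8
  3 + 5 = 8
  3 + 6 = 9
  5 + 6 = 11
Collected distinct sums: {-4, -3, -2, 0, 1, 3, 4, 5, 6, 7, 8, 9, 11}
|A +̂ A| = 13
(Reference bound: |A +̂ A| ≥ 2|A| - 3 for |A| ≥ 2, with |A| = 6 giving ≥ 9.)

|A +̂ A| = 13


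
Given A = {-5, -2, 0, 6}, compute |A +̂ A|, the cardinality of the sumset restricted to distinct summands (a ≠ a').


Restricted sumset: A +̂ A = {a + a' : a ∈ A, a' ∈ A, a ≠ a'}.
Equivalently, take A + A and drop any sum 2a that is achievable ONLY as a + a for a ∈ A (i.e. sums representable only with equal summands).
Enumerate pairs (a, a') with a < a' (symmetric, so each unordered pair gives one sum; this covers all a ≠ a'):
  -5 + -2 = -7
  -5 + 0 = -5
  -5 + 6 = 1
  -2 + 0 = -2
  -2 + 6 = 4
  0 + 6 = 6
Collected distinct sums: {-7, -5, -2, 1, 4, 6}
|A +̂ A| = 6
(Reference bound: |A +̂ A| ≥ 2|A| - 3 for |A| ≥ 2, with |A| = 4 giving ≥ 5.)

|A +̂ A| = 6


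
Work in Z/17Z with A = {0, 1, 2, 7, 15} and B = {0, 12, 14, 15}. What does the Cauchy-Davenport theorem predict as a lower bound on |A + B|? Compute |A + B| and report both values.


Cauchy-Davenport: |A + B| ≥ min(p, |A| + |B| - 1) for A, B nonempty in Z/pZ.
|A| = 5, |B| = 4, p = 17.
CD lower bound = min(17, 5 + 4 - 1) = min(17, 8) = 8.
Compute A + B mod 17 directly:
a = 0: 0+0=0, 0+12=12, 0+14=14, 0+15=15
a = 1: 1+0=1, 1+12=13, 1+14=15, 1+15=16
a = 2: 2+0=2, 2+12=14, 2+14=16, 2+15=0
a = 7: 7+0=7, 7+12=2, 7+14=4, 7+15=5
a = 15: 15+0=15, 15+12=10, 15+14=12, 15+15=13
A + B = {0, 1, 2, 4, 5, 7, 10, 12, 13, 14, 15, 16}, so |A + B| = 12.
Verify: 12 ≥ 8? Yes ✓.

CD lower bound = 8, actual |A + B| = 12.


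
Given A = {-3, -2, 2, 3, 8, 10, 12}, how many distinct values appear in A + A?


A + A = {a + a' : a, a' ∈ A}; |A| = 7.
General bounds: 2|A| - 1 ≤ |A + A| ≤ |A|(|A|+1)/2, i.e. 13 ≤ |A + A| ≤ 28.
Lower bound 2|A|-1 is attained iff A is an arithmetic progression.
Enumerate sums a + a' for a ≤ a' (symmetric, so this suffices):
a = -3: -3+-3=-6, -3+-2=-5, -3+2=-1, -3+3=0, -3+8=5, -3+10=7, -3+12=9
a = -2: -2+-2=-4, -2+2=0, -2+3=1, -2+8=6, -2+10=8, -2+12=10
a = 2: 2+2=4, 2+3=5, 2+8=10, 2+10=12, 2+12=14
a = 3: 3+3=6, 3+8=11, 3+10=13, 3+12=15
a = 8: 8+8=16, 8+10=18, 8+12=20
a = 10: 10+10=20, 10+12=22
a = 12: 12+12=24
Distinct sums: {-6, -5, -4, -1, 0, 1, 4, 5, 6, 7, 8, 9, 10, 11, 12, 13, 14, 15, 16, 18, 20, 22, 24}
|A + A| = 23

|A + A| = 23


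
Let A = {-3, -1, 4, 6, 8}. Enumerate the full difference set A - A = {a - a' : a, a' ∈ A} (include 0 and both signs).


A - A = {a - a' : a, a' ∈ A}.
Compute a - a' for each ordered pair (a, a'):
a = -3: -3--3=0, -3--1=-2, -3-4=-7, -3-6=-9, -3-8=-11
a = -1: -1--3=2, -1--1=0, -1-4=-5, -1-6=-7, -1-8=-9
a = 4: 4--3=7, 4--1=5, 4-4=0, 4-6=-2, 4-8=-4
a = 6: 6--3=9, 6--1=7, 6-4=2, 6-6=0, 6-8=-2
a = 8: 8--3=11, 8--1=9, 8-4=4, 8-6=2, 8-8=0
Collecting distinct values (and noting 0 appears from a-a):
A - A = {-11, -9, -7, -5, -4, -2, 0, 2, 4, 5, 7, 9, 11}
|A - A| = 13

A - A = {-11, -9, -7, -5, -4, -2, 0, 2, 4, 5, 7, 9, 11}


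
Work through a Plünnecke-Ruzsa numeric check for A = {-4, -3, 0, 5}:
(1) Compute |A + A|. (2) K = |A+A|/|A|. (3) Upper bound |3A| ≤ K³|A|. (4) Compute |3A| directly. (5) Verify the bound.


|A| = 4.
Step 1: Compute A + A by enumerating all 16 pairs.
A + A = {-8, -7, -6, -4, -3, 0, 1, 2, 5, 10}, so |A + A| = 10.
Step 2: Doubling constant K = |A + A|/|A| = 10/4 = 10/4 ≈ 2.5000.
Step 3: Plünnecke-Ruzsa gives |3A| ≤ K³·|A| = (2.5000)³ · 4 ≈ 62.5000.
Step 4: Compute 3A = A + A + A directly by enumerating all triples (a,b,c) ∈ A³; |3A| = 19.
Step 5: Check 19 ≤ 62.5000? Yes ✓.

K = 10/4, Plünnecke-Ruzsa bound K³|A| ≈ 62.5000, |3A| = 19, inequality holds.


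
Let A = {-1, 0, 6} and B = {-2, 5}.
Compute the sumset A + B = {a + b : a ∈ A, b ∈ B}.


A + B = {a + b : a ∈ A, b ∈ B}.
Enumerate all |A|·|B| = 3·2 = 6 pairs (a, b) and collect distinct sums.
a = -1: -1+-2=-3, -1+5=4
a = 0: 0+-2=-2, 0+5=5
a = 6: 6+-2=4, 6+5=11
Collecting distinct sums: A + B = {-3, -2, 4, 5, 11}
|A + B| = 5

A + B = {-3, -2, 4, 5, 11}


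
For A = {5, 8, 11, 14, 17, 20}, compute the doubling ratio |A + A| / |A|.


|A| = 6.
Compute A + A by enumerating all 36 pairs.
A + A = {10, 13, 16, 19, 22, 25, 28, 31, 34, 37, 40}, so |A + A| = 11.
K = |A + A| / |A| = 11/6 (already in lowest terms) ≈ 1.8333.
Reference: AP of size 6 gives K = 11/6 ≈ 1.8333; a fully generic set of size 6 gives K ≈ 3.5000.

|A| = 6, |A + A| = 11, K = 11/6.


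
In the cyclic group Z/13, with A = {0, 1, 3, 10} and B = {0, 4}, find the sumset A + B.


Work in Z/13Z: reduce every sum a + b modulo 13.
Enumerate all 8 pairs:
a = 0: 0+0=0, 0+4=4
a = 1: 1+0=1, 1+4=5
a = 3: 3+0=3, 3+4=7
a = 10: 10+0=10, 10+4=1
Distinct residues collected: {0, 1, 3, 4, 5, 7, 10}
|A + B| = 7 (out of 13 total residues).

A + B = {0, 1, 3, 4, 5, 7, 10}


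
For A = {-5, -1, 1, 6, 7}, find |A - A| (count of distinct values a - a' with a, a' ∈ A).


A - A = {a - a' : a, a' ∈ A}; |A| = 5.
Bounds: 2|A|-1 ≤ |A - A| ≤ |A|² - |A| + 1, i.e. 9 ≤ |A - A| ≤ 21.
Note: 0 ∈ A - A always (from a - a). The set is symmetric: if d ∈ A - A then -d ∈ A - A.
Enumerate nonzero differences d = a - a' with a > a' (then include -d):
Positive differences: {1, 2, 4, 5, 6, 7, 8, 11, 12}
Full difference set: {0} ∪ (positive diffs) ∪ (negative diffs).
|A - A| = 1 + 2·9 = 19 (matches direct enumeration: 19).

|A - A| = 19


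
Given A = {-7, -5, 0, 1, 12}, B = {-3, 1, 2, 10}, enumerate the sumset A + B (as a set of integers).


A + B = {a + b : a ∈ A, b ∈ B}.
Enumerate all |A|·|B| = 5·4 = 20 pairs (a, b) and collect distinct sums.
a = -7: -7+-3=-10, -7+1=-6, -7+2=-5, -7+10=3
a = -5: -5+-3=-8, -5+1=-4, -5+2=-3, -5+10=5
a = 0: 0+-3=-3, 0+1=1, 0+2=2, 0+10=10
a = 1: 1+-3=-2, 1+1=2, 1+2=3, 1+10=11
a = 12: 12+-3=9, 12+1=13, 12+2=14, 12+10=22
Collecting distinct sums: A + B = {-10, -8, -6, -5, -4, -3, -2, 1, 2, 3, 5, 9, 10, 11, 13, 14, 22}
|A + B| = 17

A + B = {-10, -8, -6, -5, -4, -3, -2, 1, 2, 3, 5, 9, 10, 11, 13, 14, 22}


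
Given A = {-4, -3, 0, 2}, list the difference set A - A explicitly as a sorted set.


A - A = {a - a' : a, a' ∈ A}.
Compute a - a' for each ordered pair (a, a'):
a = -4: -4--4=0, -4--3=-1, -4-0=-4, -4-2=-6
a = -3: -3--4=1, -3--3=0, -3-0=-3, -3-2=-5
a = 0: 0--4=4, 0--3=3, 0-0=0, 0-2=-2
a = 2: 2--4=6, 2--3=5, 2-0=2, 2-2=0
Collecting distinct values (and noting 0 appears from a-a):
A - A = {-6, -5, -4, -3, -2, -1, 0, 1, 2, 3, 4, 5, 6}
|A - A| = 13

A - A = {-6, -5, -4, -3, -2, -1, 0, 1, 2, 3, 4, 5, 6}


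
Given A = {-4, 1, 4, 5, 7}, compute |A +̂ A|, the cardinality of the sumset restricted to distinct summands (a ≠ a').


Restricted sumset: A +̂ A = {a + a' : a ∈ A, a' ∈ A, a ≠ a'}.
Equivalently, take A + A and drop any sum 2a that is achievable ONLY as a + a for a ∈ A (i.e. sums representable only with equal summands).
Enumerate pairs (a, a') with a < a' (symmetric, so each unordered pair gives one sum; this covers all a ≠ a'):
  -4 + 1 = -3
  -4 + 4 = 0
  -4 + 5 = 1
  -4 + 7 = 3
  1 + 4 = 5
  1 + 5 = 6
  1 + 7 = 8
  4 + 5 = 9
  4 + 7 = 11
  5 + 7 = 12
Collected distinct sums: {-3, 0, 1, 3, 5, 6, 8, 9, 11, 12}
|A +̂ A| = 10
(Reference bound: |A +̂ A| ≥ 2|A| - 3 for |A| ≥ 2, with |A| = 5 giving ≥ 7.)

|A +̂ A| = 10


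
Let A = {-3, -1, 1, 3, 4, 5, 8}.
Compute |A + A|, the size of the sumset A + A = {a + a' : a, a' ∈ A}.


A + A = {a + a' : a, a' ∈ A}; |A| = 7.
General bounds: 2|A| - 1 ≤ |A + A| ≤ |A|(|A|+1)/2, i.e. 13 ≤ |A + A| ≤ 28.
Lower bound 2|A|-1 is attained iff A is an arithmetic progression.
Enumerate sums a + a' for a ≤ a' (symmetric, so this suffices):
a = -3: -3+-3=-6, -3+-1=-4, -3+1=-2, -3+3=0, -3+4=1, -3+5=2, -3+8=5
a = -1: -1+-1=-2, -1+1=0, -1+3=2, -1+4=3, -1+5=4, -1+8=7
a = 1: 1+1=2, 1+3=4, 1+4=5, 1+5=6, 1+8=9
a = 3: 3+3=6, 3+4=7, 3+5=8, 3+8=11
a = 4: 4+4=8, 4+5=9, 4+8=12
a = 5: 5+5=10, 5+8=13
a = 8: 8+8=16
Distinct sums: {-6, -4, -2, 0, 1, 2, 3, 4, 5, 6, 7, 8, 9, 10, 11, 12, 13, 16}
|A + A| = 18

|A + A| = 18


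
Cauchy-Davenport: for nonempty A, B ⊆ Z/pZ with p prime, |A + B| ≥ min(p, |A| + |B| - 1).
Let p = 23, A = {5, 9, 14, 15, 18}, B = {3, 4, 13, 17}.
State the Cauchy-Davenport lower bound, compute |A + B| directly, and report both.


Cauchy-Davenport: |A + B| ≥ min(p, |A| + |B| - 1) for A, B nonempty in Z/pZ.
|A| = 5, |B| = 4, p = 23.
CD lower bound = min(23, 5 + 4 - 1) = min(23, 8) = 8.
Compute A + B mod 23 directly:
a = 5: 5+3=8, 5+4=9, 5+13=18, 5+17=22
a = 9: 9+3=12, 9+4=13, 9+13=22, 9+17=3
a = 14: 14+3=17, 14+4=18, 14+13=4, 14+17=8
a = 15: 15+3=18, 15+4=19, 15+13=5, 15+17=9
a = 18: 18+3=21, 18+4=22, 18+13=8, 18+17=12
A + B = {3, 4, 5, 8, 9, 12, 13, 17, 18, 19, 21, 22}, so |A + B| = 12.
Verify: 12 ≥ 8? Yes ✓.

CD lower bound = 8, actual |A + B| = 12.


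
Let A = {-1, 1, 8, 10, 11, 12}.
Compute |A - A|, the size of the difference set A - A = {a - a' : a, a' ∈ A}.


A - A = {a - a' : a, a' ∈ A}; |A| = 6.
Bounds: 2|A|-1 ≤ |A - A| ≤ |A|² - |A| + 1, i.e. 11 ≤ |A - A| ≤ 31.
Note: 0 ∈ A - A always (from a - a). The set is symmetric: if d ∈ A - A then -d ∈ A - A.
Enumerate nonzero differences d = a - a' with a > a' (then include -d):
Positive differences: {1, 2, 3, 4, 7, 9, 10, 11, 12, 13}
Full difference set: {0} ∪ (positive diffs) ∪ (negative diffs).
|A - A| = 1 + 2·10 = 21 (matches direct enumeration: 21).

|A - A| = 21


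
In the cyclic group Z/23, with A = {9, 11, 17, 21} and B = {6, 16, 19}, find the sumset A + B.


Work in Z/23Z: reduce every sum a + b modulo 23.
Enumerate all 12 pairs:
a = 9: 9+6=15, 9+16=2, 9+19=5
a = 11: 11+6=17, 11+16=4, 11+19=7
a = 17: 17+6=0, 17+16=10, 17+19=13
a = 21: 21+6=4, 21+16=14, 21+19=17
Distinct residues collected: {0, 2, 4, 5, 7, 10, 13, 14, 15, 17}
|A + B| = 10 (out of 23 total residues).

A + B = {0, 2, 4, 5, 7, 10, 13, 14, 15, 17}


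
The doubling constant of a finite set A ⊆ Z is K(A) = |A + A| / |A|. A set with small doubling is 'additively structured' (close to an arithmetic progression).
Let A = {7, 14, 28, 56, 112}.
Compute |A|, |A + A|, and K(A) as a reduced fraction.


|A| = 5.
Compute A + A by enumerating all 25 pairs.
A + A = {14, 21, 28, 35, 42, 56, 63, 70, 84, 112, 119, 126, 140, 168, 224}, so |A + A| = 15.
K = |A + A| / |A| = 15/5 = 3/1 ≈ 3.0000.
Reference: AP of size 5 gives K = 9/5 ≈ 1.8000; a fully generic set of size 5 gives K ≈ 3.0000.

|A| = 5, |A + A| = 15, K = 15/5 = 3/1.


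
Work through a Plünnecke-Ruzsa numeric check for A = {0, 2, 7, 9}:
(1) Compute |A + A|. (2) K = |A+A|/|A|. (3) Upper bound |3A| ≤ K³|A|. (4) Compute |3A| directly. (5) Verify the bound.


|A| = 4.
Step 1: Compute A + A by enumerating all 16 pairs.
A + A = {0, 2, 4, 7, 9, 11, 14, 16, 18}, so |A + A| = 9.
Step 2: Doubling constant K = |A + A|/|A| = 9/4 = 9/4 ≈ 2.2500.
Step 3: Plünnecke-Ruzsa gives |3A| ≤ K³·|A| = (2.2500)³ · 4 ≈ 45.5625.
Step 4: Compute 3A = A + A + A directly by enumerating all triples (a,b,c) ∈ A³; |3A| = 16.
Step 5: Check 16 ≤ 45.5625? Yes ✓.

K = 9/4, Plünnecke-Ruzsa bound K³|A| ≈ 45.5625, |3A| = 16, inequality holds.


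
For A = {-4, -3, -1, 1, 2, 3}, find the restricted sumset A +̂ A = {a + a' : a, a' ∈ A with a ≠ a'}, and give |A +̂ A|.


Restricted sumset: A +̂ A = {a + a' : a ∈ A, a' ∈ A, a ≠ a'}.
Equivalently, take A + A and drop any sum 2a that is achievable ONLY as a + a for a ∈ A (i.e. sums representable only with equal summands).
Enumerate pairs (a, a') with a < a' (symmetric, so each unordered pair gives one sum; this covers all a ≠ a'):
  -4 + -3 = -7
  -4 + -1 = -5
  -4 + 1 = -3
  -4 + 2 = -2
  -4 + 3 = -1
  -3 + -1 = -4
  -3 + 1 = -2
  -3 + 2 = -1
  -3 + 3 = 0
  -1 + 1 = 0
  -1 + 2 = 1
  -1 + 3 = 2
  1 + 2 = 3
  1 + 3 = 4
  2 + 3 = 5
Collected distinct sums: {-7, -5, -4, -3, -2, -1, 0, 1, 2, 3, 4, 5}
|A +̂ A| = 12
(Reference bound: |A +̂ A| ≥ 2|A| - 3 for |A| ≥ 2, with |A| = 6 giving ≥ 9.)

|A +̂ A| = 12


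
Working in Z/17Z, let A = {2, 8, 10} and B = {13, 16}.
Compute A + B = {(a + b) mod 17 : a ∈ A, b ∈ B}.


Work in Z/17Z: reduce every sum a + b modulo 17.
Enumerate all 6 pairs:
a = 2: 2+13=15, 2+16=1
a = 8: 8+13=4, 8+16=7
a = 10: 10+13=6, 10+16=9
Distinct residues collected: {1, 4, 6, 7, 9, 15}
|A + B| = 6 (out of 17 total residues).

A + B = {1, 4, 6, 7, 9, 15}


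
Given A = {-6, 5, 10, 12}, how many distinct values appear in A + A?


A + A = {a + a' : a, a' ∈ A}; |A| = 4.
General bounds: 2|A| - 1 ≤ |A + A| ≤ |A|(|A|+1)/2, i.e. 7 ≤ |A + A| ≤ 10.
Lower bound 2|A|-1 is attained iff A is an arithmetic progression.
Enumerate sums a + a' for a ≤ a' (symmetric, so this suffices):
a = -6: -6+-6=-12, -6+5=-1, -6+10=4, -6+12=6
a = 5: 5+5=10, 5+10=15, 5+12=17
a = 10: 10+10=20, 10+12=22
a = 12: 12+12=24
Distinct sums: {-12, -1, 4, 6, 10, 15, 17, 20, 22, 24}
|A + A| = 10

|A + A| = 10


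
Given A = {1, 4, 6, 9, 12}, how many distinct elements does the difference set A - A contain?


A - A = {a - a' : a, a' ∈ A}; |A| = 5.
Bounds: 2|A|-1 ≤ |A - A| ≤ |A|² - |A| + 1, i.e. 9 ≤ |A - A| ≤ 21.
Note: 0 ∈ A - A always (from a - a). The set is symmetric: if d ∈ A - A then -d ∈ A - A.
Enumerate nonzero differences d = a - a' with a > a' (then include -d):
Positive differences: {2, 3, 5, 6, 8, 11}
Full difference set: {0} ∪ (positive diffs) ∪ (negative diffs).
|A - A| = 1 + 2·6 = 13 (matches direct enumeration: 13).

|A - A| = 13


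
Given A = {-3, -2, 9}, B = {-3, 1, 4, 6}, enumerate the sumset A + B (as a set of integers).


A + B = {a + b : a ∈ A, b ∈ B}.
Enumerate all |A|·|B| = 3·4 = 12 pairs (a, b) and collect distinct sums.
a = -3: -3+-3=-6, -3+1=-2, -3+4=1, -3+6=3
a = -2: -2+-3=-5, -2+1=-1, -2+4=2, -2+6=4
a = 9: 9+-3=6, 9+1=10, 9+4=13, 9+6=15
Collecting distinct sums: A + B = {-6, -5, -2, -1, 1, 2, 3, 4, 6, 10, 13, 15}
|A + B| = 12

A + B = {-6, -5, -2, -1, 1, 2, 3, 4, 6, 10, 13, 15}


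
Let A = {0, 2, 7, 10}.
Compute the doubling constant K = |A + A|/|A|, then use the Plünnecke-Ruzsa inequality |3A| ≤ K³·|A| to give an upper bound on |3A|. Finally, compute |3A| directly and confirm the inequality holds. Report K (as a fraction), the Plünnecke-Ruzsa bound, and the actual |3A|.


|A| = 4.
Step 1: Compute A + A by enumerating all 16 pairs.
A + A = {0, 2, 4, 7, 9, 10, 12, 14, 17, 20}, so |A + A| = 10.
Step 2: Doubling constant K = |A + A|/|A| = 10/4 = 10/4 ≈ 2.5000.
Step 3: Plünnecke-Ruzsa gives |3A| ≤ K³·|A| = (2.5000)³ · 4 ≈ 62.5000.
Step 4: Compute 3A = A + A + A directly by enumerating all triples (a,b,c) ∈ A³; |3A| = 19.
Step 5: Check 19 ≤ 62.5000? Yes ✓.

K = 10/4, Plünnecke-Ruzsa bound K³|A| ≈ 62.5000, |3A| = 19, inequality holds.
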